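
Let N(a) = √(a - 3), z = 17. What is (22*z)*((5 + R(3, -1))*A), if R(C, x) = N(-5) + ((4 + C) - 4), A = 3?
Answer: 8976 + 2244*I*√2 ≈ 8976.0 + 3173.5*I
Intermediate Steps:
N(a) = √(-3 + a)
R(C, x) = C + 2*I*√2 (R(C, x) = √(-3 - 5) + ((4 + C) - 4) = √(-8) + C = 2*I*√2 + C = C + 2*I*√2)
(22*z)*((5 + R(3, -1))*A) = (22*17)*((5 + (3 + 2*I*√2))*3) = 374*((8 + 2*I*√2)*3) = 374*(24 + 6*I*√2) = 8976 + 2244*I*√2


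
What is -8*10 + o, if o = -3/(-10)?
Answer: -797/10 ≈ -79.700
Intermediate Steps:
o = 3/10 (o = -3*(-⅒) = 3/10 ≈ 0.30000)
-8*10 + o = -8*10 + 3/10 = -80 + 3/10 = -797/10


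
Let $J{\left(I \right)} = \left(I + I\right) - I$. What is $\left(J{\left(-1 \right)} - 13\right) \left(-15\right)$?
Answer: $210$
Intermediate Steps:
$J{\left(I \right)} = I$ ($J{\left(I \right)} = 2 I - I = I$)
$\left(J{\left(-1 \right)} - 13\right) \left(-15\right) = \left(-1 - 13\right) \left(-15\right) = \left(-14\right) \left(-15\right) = 210$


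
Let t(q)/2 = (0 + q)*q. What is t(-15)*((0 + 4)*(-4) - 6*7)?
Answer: -26100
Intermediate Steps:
t(q) = 2*q² (t(q) = 2*((0 + q)*q) = 2*(q*q) = 2*q²)
t(-15)*((0 + 4)*(-4) - 6*7) = (2*(-15)²)*((0 + 4)*(-4) - 6*7) = (2*225)*(4*(-4) - 42) = 450*(-16 - 42) = 450*(-58) = -26100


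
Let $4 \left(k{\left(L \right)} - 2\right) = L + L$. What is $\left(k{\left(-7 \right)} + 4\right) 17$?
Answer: $\frac{85}{2} \approx 42.5$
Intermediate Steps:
$k{\left(L \right)} = 2 + \frac{L}{2}$ ($k{\left(L \right)} = 2 + \frac{L + L}{4} = 2 + \frac{2 L}{4} = 2 + \frac{L}{2}$)
$\left(k{\left(-7 \right)} + 4\right) 17 = \left(\left(2 + \frac{1}{2} \left(-7\right)\right) + 4\right) 17 = \left(\left(2 - \frac{7}{2}\right) + 4\right) 17 = \left(- \frac{3}{2} + 4\right) 17 = \frac{5}{2} \cdot 17 = \frac{85}{2}$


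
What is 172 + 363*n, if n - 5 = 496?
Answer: 182035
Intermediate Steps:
n = 501 (n = 5 + 496 = 501)
172 + 363*n = 172 + 363*501 = 172 + 181863 = 182035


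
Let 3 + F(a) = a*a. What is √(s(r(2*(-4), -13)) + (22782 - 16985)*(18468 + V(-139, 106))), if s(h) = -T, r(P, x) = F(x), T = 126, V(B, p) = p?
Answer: 2*√26918338 ≈ 10377.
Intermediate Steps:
F(a) = -3 + a² (F(a) = -3 + a*a = -3 + a²)
r(P, x) = -3 + x²
s(h) = -126 (s(h) = -1*126 = -126)
√(s(r(2*(-4), -13)) + (22782 - 16985)*(18468 + V(-139, 106))) = √(-126 + (22782 - 16985)*(18468 + 106)) = √(-126 + 5797*18574) = √(-126 + 107673478) = √107673352 = 2*√26918338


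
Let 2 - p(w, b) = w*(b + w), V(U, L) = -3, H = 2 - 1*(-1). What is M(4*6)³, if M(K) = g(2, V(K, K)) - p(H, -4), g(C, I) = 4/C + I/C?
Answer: -729/8 ≈ -91.125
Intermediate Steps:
H = 3 (H = 2 + 1 = 3)
p(w, b) = 2 - w*(b + w)
M(K) = -9/2 (M(K) = (4 - 3)/2 - (2 - 1*3² - 1*(-4)*3) = (½)*1 - (2 - 1*9 + 12) = ½ - (2 - 9 + 12) = ½ - 1*5 = ½ - 5 = -9/2)
M(4*6)³ = (-9/2)³ = -729/8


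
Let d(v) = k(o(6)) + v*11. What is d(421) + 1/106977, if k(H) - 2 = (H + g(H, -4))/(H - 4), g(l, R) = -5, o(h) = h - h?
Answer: 1983032653/427908 ≈ 4634.3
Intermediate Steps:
o(h) = 0
k(H) = 2 + (-5 + H)/(-4 + H) (k(H) = 2 + (H - 5)/(H - 4) = 2 + (-5 + H)/(-4 + H))
d(v) = 13/4 + 11*v (d(v) = (-13 + 3*0)/(-4 + 0) + v*11 = (-13 + 0)/(-4) + 11*v = -1/4*(-13) + 11*v = 13/4 + 11*v)
d(421) + 1/106977 = (13/4 + 11*421) + 1/106977 = (13/4 + 4631) + 1/106977 = 18537/4 + 1/106977 = 1983032653/427908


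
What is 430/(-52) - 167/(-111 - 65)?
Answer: -16749/2288 ≈ -7.3204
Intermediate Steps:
430/(-52) - 167/(-111 - 65) = 430*(-1/52) - 167/(-176) = -215/26 - 167*(-1/176) = -215/26 + 167/176 = -16749/2288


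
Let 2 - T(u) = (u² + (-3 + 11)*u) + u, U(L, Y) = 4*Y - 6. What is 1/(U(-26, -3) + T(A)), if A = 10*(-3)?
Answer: -1/646 ≈ -0.0015480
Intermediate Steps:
U(L, Y) = -6 + 4*Y
A = -30
T(u) = 2 - u² - 9*u (T(u) = 2 - ((u² + (-3 + 11)*u) + u) = 2 - ((u² + 8*u) + u) = 2 - (u² + 9*u) = 2 + (-u² - 9*u) = 2 - u² - 9*u)
1/(U(-26, -3) + T(A)) = 1/((-6 + 4*(-3)) + (2 - 1*(-30)² - 9*(-30))) = 1/((-6 - 12) + (2 - 1*900 + 270)) = 1/(-18 + (2 - 900 + 270)) = 1/(-18 - 628) = 1/(-646) = -1/646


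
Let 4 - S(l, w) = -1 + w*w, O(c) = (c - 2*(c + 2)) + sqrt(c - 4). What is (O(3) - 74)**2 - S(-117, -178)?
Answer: 38239 - 162*I ≈ 38239.0 - 162.0*I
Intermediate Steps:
O(c) = -4 + sqrt(-4 + c) - c (O(c) = (c - 2*(2 + c)) + sqrt(-4 + c) = (c + (-4 - 2*c)) + sqrt(-4 + c) = (-4 - c) + sqrt(-4 + c) = -4 + sqrt(-4 + c) - c)
S(l, w) = 5 - w**2 (S(l, w) = 4 - (-1 + w*w) = 4 - (-1 + w**2) = 4 + (1 - w**2) = 5 - w**2)
(O(3) - 74)**2 - S(-117, -178) = ((-4 + sqrt(-4 + 3) - 1*3) - 74)**2 - (5 - 1*(-178)**2) = ((-4 + sqrt(-1) - 3) - 74)**2 - (5 - 1*31684) = ((-4 + I - 3) - 74)**2 - (5 - 31684) = ((-7 + I) - 74)**2 - 1*(-31679) = (-81 + I)**2 + 31679 = 31679 + (-81 + I)**2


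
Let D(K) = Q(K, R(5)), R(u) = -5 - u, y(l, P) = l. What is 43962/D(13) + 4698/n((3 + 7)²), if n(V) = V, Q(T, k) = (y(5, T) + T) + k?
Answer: 554223/100 ≈ 5542.2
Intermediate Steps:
Q(T, k) = 5 + T + k (Q(T, k) = (5 + T) + k = 5 + T + k)
D(K) = -5 + K (D(K) = 5 + K + (-5 - 1*5) = 5 + K + (-5 - 5) = 5 + K - 10 = -5 + K)
43962/D(13) + 4698/n((3 + 7)²) = 43962/(-5 + 13) + 4698/((3 + 7)²) = 43962/8 + 4698/(10²) = 43962*(⅛) + 4698/100 = 21981/4 + 4698*(1/100) = 21981/4 + 2349/50 = 554223/100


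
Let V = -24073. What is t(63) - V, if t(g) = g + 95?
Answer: 24231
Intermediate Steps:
t(g) = 95 + g
t(63) - V = (95 + 63) - 1*(-24073) = 158 + 24073 = 24231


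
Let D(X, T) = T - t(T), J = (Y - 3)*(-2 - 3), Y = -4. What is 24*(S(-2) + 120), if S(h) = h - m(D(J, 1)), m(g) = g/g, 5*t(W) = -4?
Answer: 2808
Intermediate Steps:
t(W) = -4/5 (t(W) = (1/5)*(-4) = -4/5)
J = 35 (J = (-4 - 3)*(-2 - 3) = -7*(-5) = 35)
D(X, T) = 4/5 + T (D(X, T) = T - 1*(-4/5) = T + 4/5 = 4/5 + T)
m(g) = 1
S(h) = -1 + h (S(h) = h - 1*1 = h - 1 = -1 + h)
24*(S(-2) + 120) = 24*((-1 - 2) + 120) = 24*(-3 + 120) = 24*117 = 2808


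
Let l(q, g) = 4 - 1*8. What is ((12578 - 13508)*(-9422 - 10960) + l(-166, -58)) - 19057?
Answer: 18936199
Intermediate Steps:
l(q, g) = -4 (l(q, g) = 4 - 8 = -4)
((12578 - 13508)*(-9422 - 10960) + l(-166, -58)) - 19057 = ((12578 - 13508)*(-9422 - 10960) - 4) - 19057 = (-930*(-20382) - 4) - 19057 = (18955260 - 4) - 19057 = 18955256 - 19057 = 18936199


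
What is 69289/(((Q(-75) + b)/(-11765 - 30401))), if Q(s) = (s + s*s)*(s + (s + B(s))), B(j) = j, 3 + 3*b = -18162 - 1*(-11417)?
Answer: 4382459961/1876499 ≈ 2335.4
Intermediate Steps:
b = -6748/3 (b = -1 + (-18162 - 1*(-11417))/3 = -1 + (-18162 + 11417)/3 = -1 + (1/3)*(-6745) = -1 - 6745/3 = -6748/3 ≈ -2249.3)
Q(s) = 3*s*(s + s**2) (Q(s) = (s + s*s)*(s + (s + s)) = (s + s**2)*(s + 2*s) = (s + s**2)*(3*s) = 3*s*(s + s**2))
69289/(((Q(-75) + b)/(-11765 - 30401))) = 69289/(((3*(-75)**2*(1 - 75) - 6748/3)/(-11765 - 30401))) = 69289/(((3*5625*(-74) - 6748/3)/(-42166))) = 69289/(((-1248750 - 6748/3)*(-1/42166))) = 69289/((-3752998/3*(-1/42166))) = 69289/(1876499/63249) = 69289*(63249/1876499) = 4382459961/1876499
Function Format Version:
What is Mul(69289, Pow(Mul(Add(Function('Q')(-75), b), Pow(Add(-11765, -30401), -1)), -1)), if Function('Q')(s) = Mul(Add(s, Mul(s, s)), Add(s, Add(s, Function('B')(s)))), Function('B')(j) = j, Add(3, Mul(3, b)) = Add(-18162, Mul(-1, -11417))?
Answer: Rational(4382459961, 1876499) ≈ 2335.4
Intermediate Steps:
b = Rational(-6748, 3) (b = Add(-1, Mul(Rational(1, 3), Add(-18162, Mul(-1, -11417)))) = Add(-1, Mul(Rational(1, 3), Add(-18162, 11417))) = Add(-1, Mul(Rational(1, 3), -6745)) = Add(-1, Rational(-6745, 3)) = Rational(-6748, 3) ≈ -2249.3)
Function('Q')(s) = Mul(3, s, Add(s, Pow(s, 2))) (Function('Q')(s) = Mul(Add(s, Mul(s, s)), Add(s, Add(s, s))) = Mul(Add(s, Pow(s, 2)), Add(s, Mul(2, s))) = Mul(Add(s, Pow(s, 2)), Mul(3, s)) = Mul(3, s, Add(s, Pow(s, 2))))
Mul(69289, Pow(Mul(Add(Function('Q')(-75), b), Pow(Add(-11765, -30401), -1)), -1)) = Mul(69289, Pow(Mul(Add(Mul(3, Pow(-75, 2), Add(1, -75)), Rational(-6748, 3)), Pow(Add(-11765, -30401), -1)), -1)) = Mul(69289, Pow(Mul(Add(Mul(3, 5625, -74), Rational(-6748, 3)), Pow(-42166, -1)), -1)) = Mul(69289, Pow(Mul(Add(-1248750, Rational(-6748, 3)), Rational(-1, 42166)), -1)) = Mul(69289, Pow(Mul(Rational(-3752998, 3), Rational(-1, 42166)), -1)) = Mul(69289, Pow(Rational(1876499, 63249), -1)) = Mul(69289, Rational(63249, 1876499)) = Rational(4382459961, 1876499)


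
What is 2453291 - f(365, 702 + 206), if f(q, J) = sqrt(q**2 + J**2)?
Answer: 2453291 - sqrt(957689) ≈ 2.4523e+6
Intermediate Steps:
f(q, J) = sqrt(J**2 + q**2)
2453291 - f(365, 702 + 206) = 2453291 - sqrt((702 + 206)**2 + 365**2) = 2453291 - sqrt(908**2 + 133225) = 2453291 - sqrt(824464 + 133225) = 2453291 - sqrt(957689)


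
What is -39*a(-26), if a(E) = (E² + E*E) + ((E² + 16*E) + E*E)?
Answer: -89232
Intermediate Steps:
a(E) = 4*E² + 16*E (a(E) = (E² + E²) + ((E² + 16*E) + E²) = 2*E² + (2*E² + 16*E) = 4*E² + 16*E)
-39*a(-26) = -156*(-26)*(4 - 26) = -156*(-26)*(-22) = -39*2288 = -89232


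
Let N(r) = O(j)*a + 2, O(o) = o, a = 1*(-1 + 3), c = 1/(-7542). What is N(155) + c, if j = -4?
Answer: -45253/7542 ≈ -6.0001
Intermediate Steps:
c = -1/7542 ≈ -0.00013259
a = 2 (a = 1*2 = 2)
N(r) = -6 (N(r) = -4*2 + 2 = -8 + 2 = -6)
N(155) + c = -6 - 1/7542 = -45253/7542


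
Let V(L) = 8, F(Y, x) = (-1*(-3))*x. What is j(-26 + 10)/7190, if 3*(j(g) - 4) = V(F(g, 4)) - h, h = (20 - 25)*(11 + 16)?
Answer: 31/4314 ≈ 0.0071859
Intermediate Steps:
F(Y, x) = 3*x
h = -135 (h = -5*27 = -135)
j(g) = 155/3 (j(g) = 4 + (8 - 1*(-135))/3 = 4 + (8 + 135)/3 = 4 + (⅓)*143 = 4 + 143/3 = 155/3)
j(-26 + 10)/7190 = (155/3)/7190 = (155/3)*(1/7190) = 31/4314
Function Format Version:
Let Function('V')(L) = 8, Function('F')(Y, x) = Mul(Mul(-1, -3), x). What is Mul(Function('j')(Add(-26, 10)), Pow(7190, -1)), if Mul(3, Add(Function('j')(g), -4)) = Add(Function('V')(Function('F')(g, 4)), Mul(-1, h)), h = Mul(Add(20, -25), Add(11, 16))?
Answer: Rational(31, 4314) ≈ 0.0071859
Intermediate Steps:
Function('F')(Y, x) = Mul(3, x)
h = -135 (h = Mul(-5, 27) = -135)
Function('j')(g) = Rational(155, 3) (Function('j')(g) = Add(4, Mul(Rational(1, 3), Add(8, Mul(-1, -135)))) = Add(4, Mul(Rational(1, 3), Add(8, 135))) = Add(4, Mul(Rational(1, 3), 143)) = Add(4, Rational(143, 3)) = Rational(155, 3))
Mul(Function('j')(Add(-26, 10)), Pow(7190, -1)) = Mul(Rational(155, 3), Pow(7190, -1)) = Mul(Rational(155, 3), Rational(1, 7190)) = Rational(31, 4314)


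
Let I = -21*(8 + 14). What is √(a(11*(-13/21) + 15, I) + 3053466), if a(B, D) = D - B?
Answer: 4*√84148197/21 ≈ 1747.3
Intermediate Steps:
I = -462 (I = -21*22 = -462)
√(a(11*(-13/21) + 15, I) + 3053466) = √((-462 - (11*(-13/21) + 15)) + 3053466) = √((-462 - (-143/21 + 15)) + 3053466) = √((-462 - 1*172/21) + 3053466) = √((-462 - 172/21) + 3053466) = √(-9874/21 + 3053466) = √(64112912/21) = 4*√84148197/21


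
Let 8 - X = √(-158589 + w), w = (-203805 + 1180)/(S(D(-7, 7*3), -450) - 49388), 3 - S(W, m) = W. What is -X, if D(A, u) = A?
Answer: -8 + I*√386659614529426/49378 ≈ -8.0 + 398.23*I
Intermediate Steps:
S(W, m) = 3 - W
w = 202625/49378 (w = (-203805 + 1180)/((3 - 1*(-7)) - 49388) = -202625/((3 + 7) - 49388) = -202625/(10 - 49388) = -202625/(-49378) = -202625*(-1/49378) = 202625/49378 ≈ 4.1035)
X = 8 - I*√386659614529426/49378 (X = 8 - √(-158589 + 202625/49378) = 8 - √(-7830605017/49378) = 8 - I*√386659614529426/49378 ≈ 8.0 - 398.23*I)
-X = -(8 - I*√386659614529426/49378) = -8 + I*√386659614529426/49378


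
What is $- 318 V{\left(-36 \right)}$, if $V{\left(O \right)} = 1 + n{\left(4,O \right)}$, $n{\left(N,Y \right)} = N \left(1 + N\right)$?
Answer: $-6678$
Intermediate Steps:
$V{\left(O \right)} = 21$ ($V{\left(O \right)} = 1 + 4 \left(1 + 4\right) = 1 + 4 \cdot 5 = 1 + 20 = 21$)
$- 318 V{\left(-36 \right)} = \left(-318\right) 21 = -6678$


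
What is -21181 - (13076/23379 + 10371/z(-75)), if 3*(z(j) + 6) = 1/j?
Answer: -614465852900/31585029 ≈ -19454.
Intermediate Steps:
z(j) = -6 + 1/(3*j)
-21181 - (13076/23379 + 10371/z(-75)) = -21181 - (13076/23379 + 10371/(-6 + (⅓)/(-75))) = -21181 - (13076*(1/23379) + 10371/(-6 + (⅓)*(-1/75))) = -21181 - (13076/23379 + 10371/(-6 - 1/225)) = -21181 - (13076/23379 + 10371/(-1351/225)) = -21181 - (13076/23379 + 10371*(-225/1351)) = -21181 - (13076/23379 - 2333475/1351) = -21181 - 1*(-54536646349/31585029) = -21181 + 54536646349/31585029 = -614465852900/31585029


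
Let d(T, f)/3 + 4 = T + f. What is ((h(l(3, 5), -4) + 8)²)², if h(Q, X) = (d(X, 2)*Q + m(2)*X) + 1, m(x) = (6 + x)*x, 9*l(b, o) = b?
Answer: 13845841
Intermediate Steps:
l(b, o) = b/9
m(x) = x*(6 + x)
d(T, f) = -12 + 3*T + 3*f (d(T, f) = -12 + 3*(T + f) = -12 + (3*T + 3*f) = -12 + 3*T + 3*f)
h(Q, X) = 1 + 16*X + Q*(-6 + 3*X) (h(Q, X) = ((-12 + 3*X + 3*2)*Q + (2*(6 + 2))*X) + 1 = ((-12 + 3*X + 6)*Q + (2*8)*X) + 1 = ((-6 + 3*X)*Q + 16*X) + 1 = (Q*(-6 + 3*X) + 16*X) + 1 = (16*X + Q*(-6 + 3*X)) + 1 = 1 + 16*X + Q*(-6 + 3*X))
((h(l(3, 5), -4) + 8)²)² = (((1 + 16*(-4) + 3*((⅑)*3)*(-2 - 4)) + 8)²)² = (((1 - 64 + 3*(⅓)*(-6)) + 8)²)² = (((1 - 64 - 6) + 8)²)² = ((-69 + 8)²)² = ((-61)²)² = 3721² = 13845841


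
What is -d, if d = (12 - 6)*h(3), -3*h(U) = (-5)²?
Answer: 50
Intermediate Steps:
h(U) = -25/3 (h(U) = -⅓*(-5)² = -⅓*25 = -25/3)
d = -50 (d = (12 - 6)*(-25/3) = 6*(-25/3) = -50)
-d = -1*(-50) = 50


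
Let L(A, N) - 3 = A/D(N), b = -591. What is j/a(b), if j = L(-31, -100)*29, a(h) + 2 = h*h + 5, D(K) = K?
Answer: 9599/34928400 ≈ 0.00027482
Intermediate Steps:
L(A, N) = 3 + A/N
a(h) = 3 + h² (a(h) = -2 + (h*h + 5) = -2 + (h² + 5) = -2 + (5 + h²) = 3 + h²)
j = 9599/100 (j = (3 - 31/(-100))*29 = (3 - 31*(-1/100))*29 = (3 + 31/100)*29 = (331/100)*29 = 9599/100 ≈ 95.990)
j/a(b) = 9599/(100*(3 + (-591)²)) = 9599/(100*(3 + 349281)) = (9599/100)/349284 = (9599/100)*(1/349284) = 9599/34928400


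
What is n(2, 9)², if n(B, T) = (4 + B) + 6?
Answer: 144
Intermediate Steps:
n(B, T) = 10 + B
n(2, 9)² = (10 + 2)² = 12² = 144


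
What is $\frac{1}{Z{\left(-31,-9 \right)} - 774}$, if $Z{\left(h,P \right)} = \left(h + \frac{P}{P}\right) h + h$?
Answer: $\frac{1}{125} \approx 0.008$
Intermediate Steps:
$Z{\left(h,P \right)} = h + h \left(1 + h\right)$ ($Z{\left(h,P \right)} = \left(h + 1\right) h + h = \left(1 + h\right) h + h = h \left(1 + h\right) + h = h + h \left(1 + h\right)$)
$\frac{1}{Z{\left(-31,-9 \right)} - 774} = \frac{1}{- 31 \left(2 - 31\right) - 774} = \frac{1}{\left(-31\right) \left(-29\right) - 774} = \frac{1}{899 - 774} = \frac{1}{125}$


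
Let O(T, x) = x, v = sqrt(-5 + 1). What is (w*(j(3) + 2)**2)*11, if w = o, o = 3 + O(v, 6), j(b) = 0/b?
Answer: 396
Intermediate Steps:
v = 2*I (v = sqrt(-4) = 2*I ≈ 2.0*I)
j(b) = 0
o = 9 (o = 3 + 6 = 9)
w = 9
(w*(j(3) + 2)**2)*11 = (9*(0 + 2)**2)*11 = (9*2**2)*11 = (9*4)*11 = 36*11 = 396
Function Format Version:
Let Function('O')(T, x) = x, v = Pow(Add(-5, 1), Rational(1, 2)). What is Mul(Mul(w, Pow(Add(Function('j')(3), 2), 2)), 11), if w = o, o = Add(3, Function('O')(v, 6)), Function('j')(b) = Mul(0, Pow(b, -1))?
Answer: 396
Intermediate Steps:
v = Mul(2, I) (v = Pow(-4, Rational(1, 2)) = Mul(2, I) ≈ Mul(2.0000, I))
Function('j')(b) = 0
o = 9 (o = Add(3, 6) = 9)
w = 9
Mul(Mul(w, Pow(Add(Function('j')(3), 2), 2)), 11) = Mul(Mul(9, Pow(Add(0, 2), 2)), 11) = Mul(Mul(9, Pow(2, 2)), 11) = Mul(Mul(9, 4), 11) = Mul(36, 11) = 396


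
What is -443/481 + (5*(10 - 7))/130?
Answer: -775/962 ≈ -0.80561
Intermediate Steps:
-443/481 + (5*(10 - 7))/130 = -443*1/481 + (5*3)*(1/130) = -443/481 + 15*(1/130) = -443/481 + 3/26 = -775/962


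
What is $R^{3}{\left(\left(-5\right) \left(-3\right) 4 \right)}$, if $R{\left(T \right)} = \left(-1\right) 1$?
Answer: $-1$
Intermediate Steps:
$R{\left(T \right)} = -1$
$R^{3}{\left(\left(-5\right) \left(-3\right) 4 \right)} = \left(-1\right)^{3} = -1$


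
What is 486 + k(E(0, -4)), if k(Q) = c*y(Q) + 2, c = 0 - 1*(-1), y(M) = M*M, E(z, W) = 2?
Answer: 492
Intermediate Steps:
y(M) = M**2
c = 1 (c = 0 + 1 = 1)
k(Q) = 2 + Q**2 (k(Q) = 1*Q**2 + 2 = Q**2 + 2 = 2 + Q**2)
486 + k(E(0, -4)) = 486 + (2 + 2**2) = 486 + (2 + 4) = 486 + 6 = 492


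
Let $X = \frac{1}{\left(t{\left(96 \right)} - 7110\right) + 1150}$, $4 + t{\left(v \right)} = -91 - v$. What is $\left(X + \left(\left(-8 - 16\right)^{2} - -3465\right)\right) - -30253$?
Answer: $\frac{210942393}{6151} \approx 34294.0$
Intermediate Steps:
$t{\left(v \right)} = -95 - v$ ($t{\left(v \right)} = -4 - \left(91 + v\right) = -95 - v$)
$X = - \frac{1}{6151}$ ($X = \frac{1}{\left(\left(-95 - 96\right) - 7110\right) + 1150} = \frac{1}{\left(-191 - 7110\right) + 1150} = \frac{1}{-7301 + 1150} = \frac{1}{-6151} = - \frac{1}{6151} \approx -0.00016258$)
$\left(X + \left(\left(-8 - 16\right)^{2} - -3465\right)\right) - -30253 = \left(- \frac{1}{6151} + \left(\left(-8 - 16\right)^{2} - -3465\right)\right) - -30253 = \left(- \frac{1}{6151} + \left(\left(-24\right)^{2} + 3465\right)\right) + 30253 = \left(- \frac{1}{6151} + \left(576 + 3465\right)\right) + 30253 = \left(- \frac{1}{6151} + 4041\right) + 30253 = \frac{24856190}{6151} + 30253 = \frac{210942393}{6151}$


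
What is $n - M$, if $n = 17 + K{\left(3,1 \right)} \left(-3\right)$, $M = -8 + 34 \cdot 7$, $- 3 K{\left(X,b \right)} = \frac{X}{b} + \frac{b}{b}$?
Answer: $-209$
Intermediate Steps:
$K{\left(X,b \right)} = - \frac{1}{3} - \frac{X}{3 b}$ ($K{\left(X,b \right)} = - \frac{\frac{X}{b} + \frac{b}{b}}{3} = - \frac{\frac{X}{b} + 1}{3} = - \frac{1 + \frac{X}{b}}{3} = - \frac{1}{3} - \frac{X}{3 b}$)
$M = 230$ ($M = -8 + 238 = 230$)
$n = 21$ ($n = 17 + \frac{\left(-1\right) 3 - 1}{3 \cdot 1} \left(-3\right) = 17 + \frac{1}{3} \cdot 1 \left(-3 - 1\right) \left(-3\right) = 17 + \frac{1}{3} \cdot 1 \left(-4\right) \left(-3\right) = 17 - -4 = 17 + 4 = 21$)
$n - M = 21 - 230 = -209$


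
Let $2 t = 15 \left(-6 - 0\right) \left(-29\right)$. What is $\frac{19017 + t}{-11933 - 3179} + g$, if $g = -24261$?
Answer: $- \frac{183326277}{7556} \approx -24262.0$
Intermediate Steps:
$t = 1305$ ($t = \frac{15 \left(-6 - 0\right) \left(-29\right)}{2} = \frac{15 \left(-6 + 0\right) \left(-29\right)}{2} = \frac{15 \left(-6\right) \left(-29\right)}{2} = \frac{\left(-90\right) \left(-29\right)}{2} = \frac{1}{2} \cdot 2610 = 1305$)
$\frac{19017 + t}{-11933 - 3179} + g = \frac{19017 + 1305}{-11933 - 3179} - 24261 = \frac{20322}{-15112} - 24261 = 20322 \left(- \frac{1}{15112}\right) - 24261 = - \frac{10161}{7556} - 24261 = - \frac{183326277}{7556}$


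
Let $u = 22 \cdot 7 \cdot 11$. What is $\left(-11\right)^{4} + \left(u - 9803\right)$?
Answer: $6532$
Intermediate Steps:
$u = 1694$ ($u = 154 \cdot 11 = 1694$)
$\left(-11\right)^{4} + \left(u - 9803\right) = \left(-11\right)^{4} + \left(1694 - 9803\right) = 14641 - 8109 = 6532$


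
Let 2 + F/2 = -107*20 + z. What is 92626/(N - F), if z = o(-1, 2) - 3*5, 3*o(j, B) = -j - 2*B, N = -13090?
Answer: -46313/4387 ≈ -10.557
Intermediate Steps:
o(j, B) = -2*B/3 - j/3 (o(j, B) = (-j - 2*B)/3 = -2*B/3 - j/3)
z = -16 (z = (-⅔*2 - ⅓*(-1)) - 3*5 = (-4/3 + ⅓) - 15 = -1 - 15 = -16)
F = -4316 (F = -4 + 2*(-107*20 - 16) = -4 + 2*(-2140 - 16) = -4 + 2*(-2156) = -4 - 4312 = -4316)
92626/(N - F) = 92626/(-13090 - 1*(-4316)) = 92626/(-13090 + 4316) = 92626/(-8774) = 92626*(-1/8774) = -46313/4387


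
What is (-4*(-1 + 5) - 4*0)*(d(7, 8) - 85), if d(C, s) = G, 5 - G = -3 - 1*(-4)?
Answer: 1296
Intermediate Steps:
G = 4 (G = 5 - (-3 - 1*(-4)) = 5 - (-3 + 4) = 5 - 1*1 = 5 - 1 = 4)
d(C, s) = 4
(-4*(-1 + 5) - 4*0)*(d(7, 8) - 85) = (-4*(-1 + 5) - 4*0)*(4 - 85) = (-4*4 + 0)*(-81) = (-16 + 0)*(-81) = -16*(-81) = 1296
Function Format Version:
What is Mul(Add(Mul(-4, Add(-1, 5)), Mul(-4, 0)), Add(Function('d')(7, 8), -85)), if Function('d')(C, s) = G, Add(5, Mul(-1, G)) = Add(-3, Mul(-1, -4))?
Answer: 1296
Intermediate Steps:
G = 4 (G = Add(5, Mul(-1, Add(-3, Mul(-1, -4)))) = Add(5, Mul(-1, Add(-3, 4))) = Add(5, Mul(-1, 1)) = Add(5, -1) = 4)
Function('d')(C, s) = 4
Mul(Add(Mul(-4, Add(-1, 5)), Mul(-4, 0)), Add(Function('d')(7, 8), -85)) = Mul(Add(Mul(-4, Add(-1, 5)), Mul(-4, 0)), Add(4, -85)) = Mul(Add(Mul(-4, 4), 0), -81) = Mul(Add(-16, 0), -81) = Mul(-16, -81) = 1296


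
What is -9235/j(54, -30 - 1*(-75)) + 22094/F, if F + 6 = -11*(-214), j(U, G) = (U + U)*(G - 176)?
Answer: 83567423/8304876 ≈ 10.062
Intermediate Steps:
j(U, G) = 2*U*(-176 + G) (j(U, G) = (2*U)*(-176 + G) = 2*U*(-176 + G))
F = 2348 (F = -6 - 11*(-214) = -6 + 2354 = 2348)
-9235/j(54, -30 - 1*(-75)) + 22094/F = -9235*1/(108*(-176 + (-30 - 1*(-75)))) + 22094/2348 = -9235*1/(108*(-176 + (-30 + 75))) + 22094*(1/2348) = -9235*1/(108*(-176 + 45)) + 11047/1174 = -9235/(2*54*(-131)) + 11047/1174 = -9235/(-14148) + 11047/1174 = -9235*(-1/14148) + 11047/1174 = 9235/14148 + 11047/1174 = 83567423/8304876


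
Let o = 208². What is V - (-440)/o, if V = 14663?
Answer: 79297559/5408 ≈ 14663.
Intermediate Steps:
o = 43264
V - (-440)/o = 14663 - (-440)/43264 = 14663 - 1*(-55/5408) = 14663 + 55/5408 = 79297559/5408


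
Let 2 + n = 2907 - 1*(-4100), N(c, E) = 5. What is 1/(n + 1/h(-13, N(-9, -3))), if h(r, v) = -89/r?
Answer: 89/623458 ≈ 0.00014275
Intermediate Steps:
n = 7005 (n = -2 + (2907 - 1*(-4100)) = -2 + (2907 + 4100) = -2 + 7007 = 7005)
1/(n + 1/h(-13, N(-9, -3))) = 1/(7005 + 1/(-89/(-13))) = 1/(7005 + 1/(-89*(-1/13))) = 1/(7005 + 1/(89/13)) = 1/(7005 + 13/89) = 1/(623458/89) = 89/623458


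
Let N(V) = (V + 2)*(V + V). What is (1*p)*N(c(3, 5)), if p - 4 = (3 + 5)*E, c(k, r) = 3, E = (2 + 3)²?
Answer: 6120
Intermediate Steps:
E = 25 (E = 5² = 25)
N(V) = 2*V*(2 + V) (N(V) = (2 + V)*(2*V) = 2*V*(2 + V))
p = 204 (p = 4 + (3 + 5)*25 = 4 + 8*25 = 4 + 200 = 204)
(1*p)*N(c(3, 5)) = (1*204)*(2*3*(2 + 3)) = 204*(2*3*5) = 204*30 = 6120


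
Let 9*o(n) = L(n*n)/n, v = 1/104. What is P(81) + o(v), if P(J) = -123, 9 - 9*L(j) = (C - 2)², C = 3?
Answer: -9131/81 ≈ -112.73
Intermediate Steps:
v = 1/104 ≈ 0.0096154
L(j) = 8/9 (L(j) = 1 - (3 - 2)²/9 = 1 - ⅑*1² = 1 - ⅑*1 = 1 - ⅑ = 8/9)
o(n) = 8/(81*n) (o(n) = (8/(9*n))/9 = 8/(81*n))
P(81) + o(v) = -123 + 8/(81*(1/104)) = -123 + (8/81)*104 = -123 + 832/81 = -9131/81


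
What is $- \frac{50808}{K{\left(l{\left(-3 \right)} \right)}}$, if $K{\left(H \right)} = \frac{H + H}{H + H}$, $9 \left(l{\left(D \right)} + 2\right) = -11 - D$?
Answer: $-50808$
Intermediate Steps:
$l{\left(D \right)} = - \frac{29}{9} - \frac{D}{9}$ ($l{\left(D \right)} = -2 + \frac{-11 - D}{9} = -2 - \left(\frac{11}{9} + \frac{D}{9}\right) = - \frac{29}{9} - \frac{D}{9}$)
$K{\left(H \right)} = 1$ ($K{\left(H \right)} = \frac{2 H}{2 H} = 2 H \frac{1}{2 H} = 1$)
$- \frac{50808}{K{\left(l{\left(-3 \right)} \right)}} = - \frac{50808}{1} = \left(-50808\right) 1 = -50808$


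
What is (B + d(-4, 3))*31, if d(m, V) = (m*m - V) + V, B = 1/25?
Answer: 12431/25 ≈ 497.24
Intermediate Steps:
B = 1/25 ≈ 0.040000
d(m, V) = m² (d(m, V) = (m² - V) + V = m²)
(B + d(-4, 3))*31 = (1/25 + (-4)²)*31 = (1/25 + 16)*31 = (401/25)*31 = 12431/25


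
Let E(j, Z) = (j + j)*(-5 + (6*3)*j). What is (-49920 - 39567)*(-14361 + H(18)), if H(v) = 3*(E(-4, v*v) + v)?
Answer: 1114918533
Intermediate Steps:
E(j, Z) = 2*j*(-5 + 18*j) (E(j, Z) = (2*j)*(-5 + 18*j) = 2*j*(-5 + 18*j))
H(v) = 1848 + 3*v (H(v) = 3*(2*(-4)*(-5 + 18*(-4)) + v) = 3*(2*(-4)*(-5 - 72) + v) = 3*(2*(-4)*(-77) + v) = 3*(616 + v) = 1848 + 3*v)
(-49920 - 39567)*(-14361 + H(18)) = (-49920 - 39567)*(-14361 + (1848 + 3*18)) = -89487*(-14361 + (1848 + 54)) = -89487*(-14361 + 1902) = -89487*(-12459) = 1114918533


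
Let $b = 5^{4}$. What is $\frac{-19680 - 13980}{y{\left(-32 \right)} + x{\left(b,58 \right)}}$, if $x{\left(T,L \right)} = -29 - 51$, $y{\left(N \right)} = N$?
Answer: $\frac{8415}{28} \approx 300.54$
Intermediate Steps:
$b = 625$
$x{\left(T,L \right)} = -80$
$\frac{-19680 - 13980}{y{\left(-32 \right)} + x{\left(b,58 \right)}} = \frac{-19680 - 13980}{-32 - 80} = - \frac{33660}{-112} = \left(-33660\right) \left(- \frac{1}{112}\right) = \frac{8415}{28}$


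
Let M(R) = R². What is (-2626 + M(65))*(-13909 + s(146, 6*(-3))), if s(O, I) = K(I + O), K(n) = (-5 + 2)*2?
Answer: -22250085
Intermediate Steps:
K(n) = -6 (K(n) = -3*2 = -6)
s(O, I) = -6
(-2626 + M(65))*(-13909 + s(146, 6*(-3))) = (-2626 + 65²)*(-13909 - 6) = (-2626 + 4225)*(-13915) = 1599*(-13915) = -22250085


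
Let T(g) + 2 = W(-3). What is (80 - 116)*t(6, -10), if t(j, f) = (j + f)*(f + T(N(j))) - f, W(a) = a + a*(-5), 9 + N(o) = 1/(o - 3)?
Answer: -360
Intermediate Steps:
N(o) = -9 + 1/(-3 + o) (N(o) = -9 + 1/(o - 3) = -9 + 1/(-3 + o))
W(a) = -4*a (W(a) = a - 5*a = -4*a)
T(g) = 10 (T(g) = -2 - 4*(-3) = -2 + 12 = 10)
t(j, f) = -f + (10 + f)*(f + j) (t(j, f) = (j + f)*(f + 10) - f = (f + j)*(10 + f) - f = (10 + f)*(f + j) - f = -f + (10 + f)*(f + j))
(80 - 116)*t(6, -10) = (80 - 116)*((-10)² + 9*(-10) + 10*6 - 10*6) = -36*(100 - 90 + 60 - 60) = -36*10 = -360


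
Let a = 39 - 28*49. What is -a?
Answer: 1333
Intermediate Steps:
a = -1333 (a = 39 - 1372 = -1333)
-a = -1*(-1333) = 1333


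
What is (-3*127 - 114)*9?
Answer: -4455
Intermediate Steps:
(-3*127 - 114)*9 = (-381 - 114)*9 = -495*9 = -4455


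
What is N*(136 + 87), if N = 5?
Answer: 1115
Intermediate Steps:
N*(136 + 87) = 5*(136 + 87) = 5*223 = 1115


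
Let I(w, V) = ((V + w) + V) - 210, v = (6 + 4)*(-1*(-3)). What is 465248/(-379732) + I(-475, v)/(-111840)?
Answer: -2589800191/2123461344 ≈ -1.2196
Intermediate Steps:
v = 30 (v = 10*3 = 30)
I(w, V) = -210 + w + 2*V (I(w, V) = (w + 2*V) - 210 = -210 + w + 2*V)
465248/(-379732) + I(-475, v)/(-111840) = 465248/(-379732) + (-210 - 475 + 2*30)/(-111840) = 465248*(-1/379732) + (-210 - 475 + 60)*(-1/111840) = -116312/94933 - 625*(-1/111840) = -116312/94933 + 125/22368 = -2589800191/2123461344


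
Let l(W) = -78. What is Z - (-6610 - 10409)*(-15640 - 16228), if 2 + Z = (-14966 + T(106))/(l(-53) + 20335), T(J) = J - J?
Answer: -10986616798924/20257 ≈ -5.4236e+8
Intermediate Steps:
T(J) = 0
Z = -55480/20257 (Z = -2 + (-14966 + 0)/(-78 + 20335) = -2 - 14966/20257 = -55480/20257 ≈ -2.7388)
Z - (-6610 - 10409)*(-15640 - 16228) = -55480/20257 - (-6610 - 10409)*(-15640 - 16228) = -55480/20257 - (-17019)*(-31868) = -55480/20257 - 1*542361492 = -55480/20257 - 542361492 = -10986616798924/20257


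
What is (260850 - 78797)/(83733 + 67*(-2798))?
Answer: -182053/103733 ≈ -1.7550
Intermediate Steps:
(260850 - 78797)/(83733 + 67*(-2798)) = 182053/(83733 - 187466) = 182053/(-103733) = 182053*(-1/103733) = -182053/103733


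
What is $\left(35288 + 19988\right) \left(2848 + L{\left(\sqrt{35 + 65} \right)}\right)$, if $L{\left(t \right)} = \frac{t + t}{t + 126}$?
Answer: $\frac{2676381006}{17} \approx 1.5743 \cdot 10^{8}$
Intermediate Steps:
$L{\left(t \right)} = \frac{2 t}{126 + t}$
$\left(35288 + 19988\right) \left(2848 + L{\left(\sqrt{35 + 65} \right)}\right) = \left(35288 + 19988\right) \left(2848 + \frac{2 \sqrt{35 + 65}}{126 + \sqrt{35 + 65}}\right) = 55276 \left(2848 + \frac{2 \sqrt{100}}{126 + \sqrt{100}}\right) = 55276 \left(2848 + 2 \cdot 10 \frac{1}{126 + 10}\right) = 55276 \left(2848 + 2 \cdot 10 \cdot \frac{1}{136}\right) = 55276 \left(2848 + \frac{5}{34}\right) = 55276 \cdot \frac{96837}{34} = \frac{2676381006}{17}$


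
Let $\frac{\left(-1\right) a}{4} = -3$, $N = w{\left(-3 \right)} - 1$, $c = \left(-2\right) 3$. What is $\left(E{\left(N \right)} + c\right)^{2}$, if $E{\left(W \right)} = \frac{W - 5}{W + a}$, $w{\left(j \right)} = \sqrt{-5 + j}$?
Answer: $\frac{8 \left(- 623 i + 180 \sqrt{2}\right)}{- 113 i + 44 \sqrt{2}} \approx 41.459 - 4.808 i$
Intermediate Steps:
$c = -6$
$N = -1 + 2 i \sqrt{2}$ ($N = \sqrt{-5 - 3} - 1 = \sqrt{-8} - 1 = 2 i \sqrt{2} - 1 = -1 + 2 i \sqrt{2} \approx -1.0 + 2.8284 i$)
$a = 12$ ($a = \left(-4\right) \left(-3\right) = 12$)
$E{\left(W \right)} = \frac{-5 + W}{12 + W}$ ($E{\left(W \right)} = \frac{W - 5}{W + 12} = \frac{-5 + W}{12 + W}$)
$\left(E{\left(N \right)} + c\right)^{2} = \left(\frac{-5 - \left(1 - 2 i \sqrt{2}\right)}{12 - \left(1 - 2 i \sqrt{2}\right)} - 6\right)^{2} = \left(\frac{-6 + 2 i \sqrt{2}}{11 + 2 i \sqrt{2}} - 6\right)^{2} = \left(-6 + \frac{-6 + 2 i \sqrt{2}}{11 + 2 i \sqrt{2}}\right)^{2}$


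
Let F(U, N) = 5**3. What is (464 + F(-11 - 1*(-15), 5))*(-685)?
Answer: -403465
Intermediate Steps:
F(U, N) = 125
(464 + F(-11 - 1*(-15), 5))*(-685) = (464 + 125)*(-685) = 589*(-685) = -403465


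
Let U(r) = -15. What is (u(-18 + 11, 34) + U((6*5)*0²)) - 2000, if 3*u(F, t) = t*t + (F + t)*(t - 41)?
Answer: -5078/3 ≈ -1692.7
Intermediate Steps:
u(F, t) = t²/3 + (-41 + t)*(F + t)/3 (u(F, t) = (t*t + (F + t)*(t - 41))/3 = (t² + (F + t)*(-41 + t))/3 = (t² + (-41 + t)*(F + t))/3 = t²/3 + (-41 + t)*(F + t)/3)
(u(-18 + 11, 34) + U((6*5)*0²)) - 2000 = ((-41*(-18 + 11)/3 - 41/3*34 + (⅔)*34² + (⅓)*(-18 + 11)*34) - 15) - 2000 = ((-41/3*(-7) - 1394/3 + (⅔)*1156 + (⅓)*(-7)*34) - 15) - 2000 = ((287/3 - 1394/3 + 2312/3 - 238/3) - 15) - 2000 = (967/3 - 15) - 2000 = 922/3 - 2000 = -5078/3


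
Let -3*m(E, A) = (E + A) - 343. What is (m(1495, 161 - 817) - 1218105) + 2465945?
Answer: 3743024/3 ≈ 1.2477e+6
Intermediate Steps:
m(E, A) = 343/3 - A/3 - E/3 (m(E, A) = -((E + A) - 343)/3 = -((A + E) - 343)/3 = -(-343 + A + E)/3 = 343/3 - A/3 - E/3)
(m(1495, 161 - 817) - 1218105) + 2465945 = ((343/3 - (161 - 817)/3 - 1/3*1495) - 1218105) + 2465945 = ((343/3 - 1/3*(-656) - 1495/3) - 1218105) + 2465945 = ((343/3 + 656/3 - 1495/3) - 1218105) + 2465945 = (-496/3 - 1218105) + 2465945 = -3654811/3 + 2465945 = 3743024/3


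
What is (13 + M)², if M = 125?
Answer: 19044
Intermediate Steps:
(13 + M)² = (13 + 125)² = 138² = 19044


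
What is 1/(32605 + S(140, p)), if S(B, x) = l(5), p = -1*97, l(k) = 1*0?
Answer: 1/32605 ≈ 3.0670e-5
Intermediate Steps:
l(k) = 0
p = -97
S(B, x) = 0
1/(32605 + S(140, p)) = 1/(32605 + 0) = 1/32605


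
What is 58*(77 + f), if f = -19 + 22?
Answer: 4640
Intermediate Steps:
f = 3
58*(77 + f) = 58*(77 + 3) = 58*80 = 4640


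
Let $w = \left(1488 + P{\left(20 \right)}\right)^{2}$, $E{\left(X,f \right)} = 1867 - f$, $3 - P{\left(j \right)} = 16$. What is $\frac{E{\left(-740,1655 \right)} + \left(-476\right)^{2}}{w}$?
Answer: $\frac{226788}{2175625} \approx 0.10424$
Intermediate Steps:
$P{\left(j \right)} = -13$ ($P{\left(j \right)} = 3 - 16 = -13$)
$w = 2175625$ ($w = \left(1488 - 13\right)^{2} = 1475^{2} = 2175625$)
$\frac{E{\left(-740,1655 \right)} + \left(-476\right)^{2}}{w} = \frac{\left(1867 - 1655\right) + \left(-476\right)^{2}}{2175625} = \left(\left(1867 - 1655\right) + 226576\right) \frac{1}{2175625} = \left(212 + 226576\right) \frac{1}{2175625} = 226788 \cdot \frac{1}{2175625} = \frac{226788}{2175625}$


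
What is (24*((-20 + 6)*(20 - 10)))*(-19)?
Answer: 63840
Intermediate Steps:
(24*((-20 + 6)*(20 - 10)))*(-19) = (24*(-14*10))*(-19) = (24*(-140))*(-19) = -3360*(-19) = 63840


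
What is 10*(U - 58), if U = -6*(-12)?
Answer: 140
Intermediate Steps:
U = 72
10*(U - 58) = 10*(72 - 58) = 10*14 = 140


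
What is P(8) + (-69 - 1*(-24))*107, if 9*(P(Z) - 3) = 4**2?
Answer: -43292/9 ≈ -4810.2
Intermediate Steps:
P(Z) = 43/9 (P(Z) = 3 + (1/9)*4**2 = 3 + (1/9)*16 = 3 + 16/9 = 43/9)
P(8) + (-69 - 1*(-24))*107 = 43/9 + (-69 - 1*(-24))*107 = 43/9 + (-69 + 24)*107 = 43/9 - 45*107 = 43/9 - 4815 = -43292/9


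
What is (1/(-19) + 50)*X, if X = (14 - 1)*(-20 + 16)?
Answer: -49348/19 ≈ -2597.3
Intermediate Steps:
X = -52 (X = 13*(-4) = -52)
(1/(-19) + 50)*X = (1/(-19) + 50)*(-52) = (-1/19 + 50)*(-52) = (949/19)*(-52) = -49348/19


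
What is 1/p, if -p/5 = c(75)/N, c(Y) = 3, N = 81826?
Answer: -81826/15 ≈ -5455.1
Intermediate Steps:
p = -15/81826 ≈ -0.00018332
1/p = 1/(-15/81826) = -81826/15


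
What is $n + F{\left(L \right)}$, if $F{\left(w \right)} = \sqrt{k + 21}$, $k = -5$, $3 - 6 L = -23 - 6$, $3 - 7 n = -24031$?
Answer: $\frac{24062}{7} \approx 3437.4$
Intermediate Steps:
$n = \frac{24034}{7}$ ($n = \frac{3}{7} - -3433 = \frac{3}{7} + 3433 = \frac{24034}{7} \approx 3433.4$)
$L = \frac{16}{3}$ ($L = \frac{1}{2} - \frac{-23 - 6}{6} = \frac{1}{2} - - \frac{29}{6} = \frac{1}{2} + \frac{29}{6} = \frac{16}{3} \approx 5.3333$)
$F{\left(w \right)} = 4$ ($F{\left(w \right)} = \sqrt{-5 + 21} = \sqrt{16} = 4$)
$n + F{\left(L \right)} = \frac{24034}{7} + 4 = \frac{24062}{7}$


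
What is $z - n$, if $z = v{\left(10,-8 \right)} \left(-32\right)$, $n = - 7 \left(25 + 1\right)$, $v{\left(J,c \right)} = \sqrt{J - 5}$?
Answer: $182 - 32 \sqrt{5} \approx 110.45$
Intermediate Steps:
$v{\left(J,c \right)} = \sqrt{-5 + J}$
$n = -182$ ($n = \left(-7\right) 26 = -182$)
$z = - 32 \sqrt{5}$ ($z = \sqrt{-5 + 10} \left(-32\right) = \sqrt{5} \left(-32\right) = - 32 \sqrt{5} \approx -71.554$)
$z - n = - 32 \sqrt{5} - -182 = - 32 \sqrt{5} + 182 = 182 - 32 \sqrt{5}$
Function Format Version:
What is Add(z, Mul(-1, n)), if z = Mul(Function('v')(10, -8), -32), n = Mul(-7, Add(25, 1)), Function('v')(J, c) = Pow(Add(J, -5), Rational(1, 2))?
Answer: Add(182, Mul(-32, Pow(5, Rational(1, 2)))) ≈ 110.45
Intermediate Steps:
Function('v')(J, c) = Pow(Add(-5, J), Rational(1, 2))
n = -182 (n = Mul(-7, 26) = -182)
z = Mul(-32, Pow(5, Rational(1, 2))) (z = Mul(Pow(Add(-5, 10), Rational(1, 2)), -32) = Mul(Pow(5, Rational(1, 2)), -32) = Mul(-32, Pow(5, Rational(1, 2))) ≈ -71.554)
Add(z, Mul(-1, n)) = Add(Mul(-32, Pow(5, Rational(1, 2))), Mul(-1, -182)) = Add(Mul(-32, Pow(5, Rational(1, 2))), 182) = Add(182, Mul(-32, Pow(5, Rational(1, 2))))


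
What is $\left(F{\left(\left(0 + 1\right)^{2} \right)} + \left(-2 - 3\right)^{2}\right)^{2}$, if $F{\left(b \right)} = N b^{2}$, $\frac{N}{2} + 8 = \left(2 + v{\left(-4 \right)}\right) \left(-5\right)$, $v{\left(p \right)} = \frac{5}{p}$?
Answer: $\frac{9}{4} \approx 2.25$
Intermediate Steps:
$N = - \frac{47}{2}$ ($N = -16 + 2 \left(2 + \frac{5}{-4}\right) \left(-5\right) = -16 + 2 \left(2 + 5 \left(- \frac{1}{4}\right)\right) \left(-5\right) = -16 + 2 \left(2 - \frac{5}{4}\right) \left(-5\right) = -16 + 2 \cdot \frac{3}{4} \left(-5\right) = -16 + 2 \left(- \frac{15}{4}\right) = -16 - \frac{15}{2} = - \frac{47}{2} \approx -23.5$)
$F{\left(b \right)} = - \frac{47 b^{2}}{2}$
$\left(F{\left(\left(0 + 1\right)^{2} \right)} + \left(-2 - 3\right)^{2}\right)^{2} = \left(- \frac{47 \left(\left(0 + 1\right)^{2}\right)^{2}}{2} + \left(-2 - 3\right)^{2}\right)^{2} = \left(- \frac{47 \left(1^{2}\right)^{2}}{2} + \left(-5\right)^{2}\right)^{2} = \left(- \frac{47 \cdot 1^{2}}{2} + 25\right)^{2} = \left(\left(- \frac{47}{2}\right) 1 + 25\right)^{2} = \left(- \frac{47}{2} + 25\right)^{2} = \left(\frac{3}{2}\right)^{2} = \frac{9}{4}$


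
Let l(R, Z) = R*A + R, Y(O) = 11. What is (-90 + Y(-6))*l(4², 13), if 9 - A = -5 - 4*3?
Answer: -34128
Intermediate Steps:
A = 26 (A = 9 - (-5 - 4*3) = 9 - (-5 - 12) = 9 - 1*(-17) = 9 + 17 = 26)
l(R, Z) = 27*R (l(R, Z) = R*26 + R = 26*R + R = 27*R)
(-90 + Y(-6))*l(4², 13) = (-90 + 11)*(27*4²) = -2133*16 = -79*432 = -34128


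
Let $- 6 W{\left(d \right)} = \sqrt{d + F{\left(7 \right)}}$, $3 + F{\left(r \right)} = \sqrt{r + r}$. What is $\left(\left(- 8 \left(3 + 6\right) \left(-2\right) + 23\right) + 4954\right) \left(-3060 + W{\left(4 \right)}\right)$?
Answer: $-15670260 - \frac{1707 \sqrt{1 + \sqrt{14}}}{2} \approx -1.5672 \cdot 10^{7}$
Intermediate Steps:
$F{\left(r \right)} = -3 + \sqrt{2} \sqrt{r}$ ($F{\left(r \right)} = -3 + \sqrt{r + r} = -3 + \sqrt{2 r} = -3 + \sqrt{2} \sqrt{r}$)
$W{\left(d \right)} = - \frac{\sqrt{-3 + d + \sqrt{14}}}{6}$ ($W{\left(d \right)} = - \frac{\sqrt{d - \left(3 - \sqrt{2} \sqrt{7}\right)}}{6} = - \frac{\sqrt{d - \left(3 - \sqrt{14}\right)}}{6} = - \frac{\sqrt{-3 + d + \sqrt{14}}}{6}$)
$\left(\left(- 8 \left(3 + 6\right) \left(-2\right) + 23\right) + 4954\right) \left(-3060 + W{\left(4 \right)}\right) = \left(\left(- 8 \left(3 + 6\right) \left(-2\right) + 23\right) + 4954\right) \left(-3060 - \frac{\sqrt{-3 + 4 + \sqrt{14}}}{6}\right) = \left(\left(- 8 \cdot 9 \left(-2\right) + 23\right) + 4954\right) \left(-3060 - \frac{\sqrt{1 + \sqrt{14}}}{6}\right) = \left(\left(\left(-8\right) \left(-18\right) + 23\right) + 4954\right) \left(-3060 - \frac{\sqrt{1 + \sqrt{14}}}{6}\right) = \left(\left(144 + 23\right) + 4954\right) \left(-3060 - \frac{\sqrt{1 + \sqrt{14}}}{6}\right) = \left(167 + 4954\right) \left(-3060 - \frac{\sqrt{1 + \sqrt{14}}}{6}\right) = 5121 \left(-3060 - \frac{\sqrt{1 + \sqrt{14}}}{6}\right) = -15670260 - \frac{1707 \sqrt{1 + \sqrt{14}}}{2}$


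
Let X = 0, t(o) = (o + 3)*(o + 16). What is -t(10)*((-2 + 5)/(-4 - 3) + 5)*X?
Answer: 0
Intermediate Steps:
t(o) = (3 + o)*(16 + o)
-t(10)*((-2 + 5)/(-4 - 3) + 5)*X = -(48 + 10² + 19*10)*((-2 + 5)/(-4 - 3) + 5)*0 = -(48 + 100 + 190)*(3/(-7) + 5)*0 = -338*(3*(-⅐) + 5)*0 = -338*(-3/7 + 5)*0 = -338*(32/7)*0 = -338*0 = -1*0 = 0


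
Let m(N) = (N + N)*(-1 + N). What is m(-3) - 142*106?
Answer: -15028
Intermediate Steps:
m(N) = 2*N*(-1 + N) (m(N) = (2*N)*(-1 + N) = 2*N*(-1 + N))
m(-3) - 142*106 = 2*(-3)*(-1 - 3) - 142*106 = 2*(-3)*(-4) - 15052 = 24 - 15052 = -15028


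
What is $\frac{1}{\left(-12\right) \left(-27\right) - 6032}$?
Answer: $- \frac{1}{5708} \approx -0.00017519$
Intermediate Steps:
$\frac{1}{\left(-12\right) \left(-27\right) - 6032} = \frac{1}{324 - 6032} = \frac{1}{-5708} = - \frac{1}{5708}$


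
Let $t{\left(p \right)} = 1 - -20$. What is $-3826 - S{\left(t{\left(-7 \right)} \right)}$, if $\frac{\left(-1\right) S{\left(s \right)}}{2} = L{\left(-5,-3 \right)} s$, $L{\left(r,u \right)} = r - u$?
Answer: $-3910$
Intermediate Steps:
$t{\left(p \right)} = 21$ ($t{\left(p \right)} = 1 + 20 = 21$)
$S{\left(s \right)} = 4 s$ ($S{\left(s \right)} = - 2 \left(-5 - -3\right) s = - 2 \left(-5 + 3\right) s = - 2 \left(- 2 s\right) = 4 s$)
$-3826 - S{\left(t{\left(-7 \right)} \right)} = -3826 - 4 \cdot 21 = -3826 - 84 = -3910$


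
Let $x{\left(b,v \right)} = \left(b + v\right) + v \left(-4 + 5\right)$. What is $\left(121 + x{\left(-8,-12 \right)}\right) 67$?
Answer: $5963$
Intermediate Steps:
$x{\left(b,v \right)} = b + 2 v$ ($x{\left(b,v \right)} = \left(b + v\right) + v 1 = \left(b + v\right) + v = b + 2 v$)
$\left(121 + x{\left(-8,-12 \right)}\right) 67 = \left(121 + \left(-8 + 2 \left(-12\right)\right)\right) 67 = \left(121 - 32\right) 67 = 89 \cdot 67 = 5963$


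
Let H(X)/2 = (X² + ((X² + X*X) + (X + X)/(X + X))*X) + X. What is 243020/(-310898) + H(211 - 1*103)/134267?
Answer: 262755734/7116151 ≈ 36.924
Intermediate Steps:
H(X) = 2*X + 2*X² + 2*X*(1 + 2*X²) (H(X) = 2*((X² + ((X² + X*X) + (X + X)/(X + X))*X) + X) = 2*((X² + ((X² + X²) + (2*X)/((2*X)))*X) + X) = 2*((X² + (2*X² + (2*X)*(1/(2*X)))*X) + X) = 2*((X² + (2*X² + 1)*X) + X) = 2*((X² + (1 + 2*X²)*X) + X) = 2*((X² + X*(1 + 2*X²)) + X) = 2*(X + X² + X*(1 + 2*X²)) = 2*X + 2*X² + 2*X*(1 + 2*X²))
243020/(-310898) + H(211 - 1*103)/134267 = 243020/(-310898) + (2*(211 - 1*103)*(2 + (211 - 1*103) + 2*(211 - 1*103)²))/134267 = 243020*(-1/310898) + (2*(211 - 103)*(2 + (211 - 103) + 2*(211 - 103)²))*(1/134267) = -290/371 + (2*108*(2 + 108 + 2*108²))*(1/134267) = -290/371 + (2*108*(2 + 108 + 2*11664))*(1/134267) = -290/371 + (2*108*(2 + 108 + 23328))*(1/134267) = -290/371 + (2*108*23438)*(1/134267) = -290/371 + 5062608*(1/134267) = -290/371 + 5062608/134267 = 262755734/7116151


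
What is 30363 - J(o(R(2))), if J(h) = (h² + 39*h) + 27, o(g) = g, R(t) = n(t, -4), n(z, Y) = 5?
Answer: 30116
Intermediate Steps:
R(t) = 5
J(h) = 27 + h² + 39*h
30363 - J(o(R(2))) = 30363 - (27 + 5² + 39*5) = 30363 - (27 + 25 + 195) = 30363 - 1*247 = 30363 - 247 = 30116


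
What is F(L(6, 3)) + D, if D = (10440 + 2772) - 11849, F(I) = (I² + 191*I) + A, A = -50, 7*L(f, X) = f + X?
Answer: 76451/49 ≈ 1560.2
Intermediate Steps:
L(f, X) = X/7 + f/7 (L(f, X) = (f + X)/7 = (X + f)/7 = X/7 + f/7)
F(I) = -50 + I² + 191*I (F(I) = (I² + 191*I) - 50 = -50 + I² + 191*I)
D = 1363 (D = 13212 - 11849 = 1363)
F(L(6, 3)) + D = (-50 + ((⅐)*3 + (⅐)*6)² + 191*((⅐)*3 + (⅐)*6)) + 1363 = (-50 + (3/7 + 6/7)² + 191*(3/7 + 6/7)) + 1363 = (-50 + (9/7)² + 191*(9/7)) + 1363 = (-50 + 81/49 + 1719/7) + 1363 = 9664/49 + 1363 = 76451/49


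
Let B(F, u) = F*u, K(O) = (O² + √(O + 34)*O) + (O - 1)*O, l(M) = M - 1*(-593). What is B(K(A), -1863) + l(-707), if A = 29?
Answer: -3079653 - 162081*√7 ≈ -3.5085e+6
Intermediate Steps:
l(M) = 593 + M (l(M) = M + 593 = 593 + M)
K(O) = O² + O*√(34 + O) + O*(-1 + O) (K(O) = (O² + √(34 + O)*O) + (-1 + O)*O = (O² + O*√(34 + O)) + O*(-1 + O) = O² + O*√(34 + O) + O*(-1 + O))
B(K(A), -1863) + l(-707) = (29*(-1 + √(34 + 29) + 2*29))*(-1863) + (593 - 707) = (29*(-1 + √63 + 58))*(-1863) - 114 = (29*(-1 + 3*√7 + 58))*(-1863) - 114 = (29*(57 + 3*√7))*(-1863) - 114 = (1653 + 87*√7)*(-1863) - 114 = (-3079539 - 162081*√7) - 114 = -3079653 - 162081*√7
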